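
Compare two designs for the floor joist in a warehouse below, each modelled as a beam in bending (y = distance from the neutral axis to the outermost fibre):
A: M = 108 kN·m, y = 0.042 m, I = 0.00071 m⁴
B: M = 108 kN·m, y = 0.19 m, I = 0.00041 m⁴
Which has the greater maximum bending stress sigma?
Model: a beam in bending (y = distance from the neutral axis to the outermost fibre), so sigma = (M·y) / I (SI units).
  A: sigma = (108000 × 0.042) / 0.00071 = 6.389 × 10⁶ Pa = 6.389 MPa
  B: sigma = (108000 × 0.19) / 0.00041 = 5.005 × 10⁷ Pa = 50.05 MPa
50.05 MPa > 6.389 MPa, so B is larger.
Final answer: B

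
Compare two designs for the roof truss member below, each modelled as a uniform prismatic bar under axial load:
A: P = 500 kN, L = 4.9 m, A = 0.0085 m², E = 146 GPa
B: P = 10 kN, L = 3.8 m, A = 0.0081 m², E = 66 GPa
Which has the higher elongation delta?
Model: a uniform prismatic bar under axial load, so delta = (P·L) / (A·E) (SI units).
  A: delta = (500000 × 4.9) / (0.0085 × (1.46 × 10¹¹)) = 0.001974 m = 1.974 mm
  B: delta = (10000 × 3.8) / (0.0081 × (6.6 × 10¹⁰)) = 7.108 × 10⁻⁵ m = 0.07108 mm
1.974 mm > 0.07108 mm, so A is larger.
Final answer: A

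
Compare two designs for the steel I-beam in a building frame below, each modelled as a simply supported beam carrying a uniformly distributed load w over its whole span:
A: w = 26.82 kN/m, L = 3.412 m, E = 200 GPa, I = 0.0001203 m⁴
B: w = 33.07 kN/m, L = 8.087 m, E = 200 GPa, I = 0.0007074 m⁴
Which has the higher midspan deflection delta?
Model: a simply supported beam carrying a uniformly distributed load w over its whole span, so delta = (5·w·L^4) / (384·E·I) (SI units).
  A: delta = (5 × 26820 × 3.412^4) / (384 × (2 × 10¹¹) × 0.0001203) = 0.001967 m = 1.967 mm
  B: delta = (5 × 33070 × 8.087^4) / (384 × (2 × 10¹¹) × 0.0007074) = 0.01302 m = 13.02 mm
13.02 mm > 1.967 mm, so B is larger.
Final answer: B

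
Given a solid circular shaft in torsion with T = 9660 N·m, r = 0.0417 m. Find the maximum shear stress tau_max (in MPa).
Model: a solid circular shaft in torsion, so tau_max = (2·T) / (π·r^3).
Substitute:
  tau_max = (2 × 9660) / (π × 0.0417^3)
  tau_max = 8.481 × 10⁷ Pa
Convert: tau_max = 8.481 × 10⁷ Pa = 84.81 MPa
Final answer: tau_max = 84.81 MPa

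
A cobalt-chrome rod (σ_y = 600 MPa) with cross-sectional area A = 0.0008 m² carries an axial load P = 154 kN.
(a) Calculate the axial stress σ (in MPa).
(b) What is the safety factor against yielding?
(a) Axial stress σ = P/A. Convert P = 154 kN = 154000 N.
  σ = 154000 / 0.0008 = 1.925 × 10⁸ Pa = 192.5 MPa
(b) Safety factor SF = σ_y/σ = 600 / 192.5 = 3.117
Final answer: (a) σ = 192.5 MPa, (b) SF = 3.117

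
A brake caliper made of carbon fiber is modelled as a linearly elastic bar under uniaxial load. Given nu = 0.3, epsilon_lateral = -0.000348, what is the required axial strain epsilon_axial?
Model: a linearly elastic bar under uniaxial load, so epsilon_lateral = -nu·epsilon_axial.
Solve for epsilon_axial: epsilon_axial = -epsilon_lateral / nu.
Substitute:
  epsilon_axial = -(-0.000348) / 0.3
  epsilon_axial = 0.00116
Final answer: epsilon_axial = 0.00116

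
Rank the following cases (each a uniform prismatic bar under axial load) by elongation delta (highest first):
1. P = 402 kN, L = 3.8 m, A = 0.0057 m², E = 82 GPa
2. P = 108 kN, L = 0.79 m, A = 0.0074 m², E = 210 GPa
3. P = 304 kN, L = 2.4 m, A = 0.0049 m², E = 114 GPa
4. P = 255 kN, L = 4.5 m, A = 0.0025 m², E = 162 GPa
Model: a uniform prismatic bar under axial load, so delta = (P·L) / (A·E) (SI units).
  Case 1: delta = (402000 × 3.8) / (0.0057 × (8.2 × 10¹⁰)) = 0.003268 m = 3.268 mm
  Case 2: delta = (108000 × 0.79) / (0.0074 × (2.1 × 10¹¹)) = 5.49 × 10⁻⁵ m = 0.0549 mm
  Case 3: delta = (304000 × 2.4) / (0.0049 × (1.14 × 10¹¹)) = 0.001306 m = 1.306 mm
  Case 4: delta = (255000 × 4.5) / (0.0025 × (1.62 × 10¹¹)) = 0.002833 m = 2.833 mm
Ordering: 3.268 mm (case 1) > 2.833 mm (case 4) > 1.306 mm (case 3) > 0.0549 mm (case 2)
Final answer: 1, 4, 3, 2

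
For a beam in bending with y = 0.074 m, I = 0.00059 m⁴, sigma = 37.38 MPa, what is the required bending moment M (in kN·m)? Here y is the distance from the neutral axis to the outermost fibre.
Model: a beam in bending, so sigma = (M·y) / I.
Solve for M: M = (sigma·I) / y.
Convert to SI units:
  sigma = 37.38 MPa = 3.738 × 10⁷ Pa
Substitute:
  M = ((3.738 × 10⁷) × 0.00059) / 0.074
  M = 298000 N·m
Convert: M = 298000 N·m = 298 kN·m
Final answer: M = 298 kN·m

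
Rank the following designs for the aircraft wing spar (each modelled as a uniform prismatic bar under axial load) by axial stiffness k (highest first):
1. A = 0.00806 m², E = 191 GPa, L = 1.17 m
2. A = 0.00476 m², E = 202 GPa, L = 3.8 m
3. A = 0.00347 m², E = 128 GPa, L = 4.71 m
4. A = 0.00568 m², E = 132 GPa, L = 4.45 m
Model: a uniform prismatic bar under axial load, so k = (A·E) / L (SI units).
  Case 1: k = (0.00806 × (1.91 × 10¹¹)) / 1.17 = 1.316 × 10⁹ N/m = 1316 MN/m
  Case 2: k = (0.00476 × (2.02 × 10¹¹)) / 3.8 = 2.53 × 10⁸ N/m = 253 MN/m
  Case 3: k = (0.00347 × (1.28 × 10¹¹)) / 4.71 = 9.43 × 10⁷ N/m = 94.3 MN/m
  Case 4: k = (0.00568 × (1.32 × 10¹¹)) / 4.45 = 1.685 × 10⁸ N/m = 168.5 MN/m
Ordering: 1316 MN/m (case 1) > 253 MN/m (case 2) > 168.5 MN/m (case 4) > 94.3 MN/m (case 3)
Final answer: 1, 2, 4, 3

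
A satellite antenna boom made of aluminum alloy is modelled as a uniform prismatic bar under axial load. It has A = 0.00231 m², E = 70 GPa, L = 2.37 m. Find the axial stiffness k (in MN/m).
Model: a uniform prismatic bar under axial load, so k = (A·E) / L.
Convert to SI units:
  E = 70 GPa = 7 × 10¹⁰ Pa
Substitute:
  k = (0.00231 × (7 × 10¹⁰)) / 2.37
  k = 6.823 × 10⁷ N/m
Convert: k = 6.823 × 10⁷ N/m = 68.23 MN/m
Final answer: k = 68.23 MN/m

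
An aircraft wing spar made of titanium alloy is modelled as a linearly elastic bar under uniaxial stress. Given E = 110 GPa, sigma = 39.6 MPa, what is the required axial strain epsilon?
Model: a linearly elastic bar under uniaxial stress, so sigma = E·epsilon.
Solve for epsilon: epsilon = sigma / E.
Convert to SI units:
  E = 110 GPa = 1.1 × 10¹¹ Pa
  sigma = 39.6 MPa = 3.96 × 10⁷ Pa
Substitute:
  epsilon = (3.96 × 10⁷) / (1.1 × 10¹¹)
  epsilon = 0.00036
Final answer: epsilon = 0.00036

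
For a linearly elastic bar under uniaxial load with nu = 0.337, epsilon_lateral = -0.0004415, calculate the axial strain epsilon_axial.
Model: a linearly elastic bar under uniaxial load, so epsilon_lateral = -nu·epsilon_axial.
Solve for epsilon_axial: epsilon_axial = -epsilon_lateral / nu.
Substitute:
  epsilon_axial = -(-0.0004415) / 0.337
  epsilon_axial = 0.00131
Final answer: epsilon_axial = 0.00131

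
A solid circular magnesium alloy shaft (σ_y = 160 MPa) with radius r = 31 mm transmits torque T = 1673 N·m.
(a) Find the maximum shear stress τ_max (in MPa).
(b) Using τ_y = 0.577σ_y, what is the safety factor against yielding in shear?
(a) For a solid circular shaft, τ_max = T·r/J with J = π·r^4/2, i.e. τ_max = 2·T / (π·r^3). Convert r = 31 mm = 0.031 m.
  τ_max = (2 × 1673) / (π × 0.031^3) = 3.575 × 10⁷ Pa = 35.75 MPa
(b) τ_y = 0.577 × 160 = 92.32 MPa
  SF = τ_y/τ_max = 92.32 / 35.75 = 2.582
Final answer: (a) τ_max = 35.75 MPa, (b) SF = 2.582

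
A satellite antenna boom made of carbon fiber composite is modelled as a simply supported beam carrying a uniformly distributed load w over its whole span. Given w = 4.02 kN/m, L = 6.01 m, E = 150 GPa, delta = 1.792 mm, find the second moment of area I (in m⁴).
Model: a simply supported beam carrying a uniformly distributed load w over its whole span, so delta = (5·w·L^4) / (384·E·I).
Solve for I: I = (5·w·L^4) / (384·delta·E).
Convert to SI units:
  w = 4.02 kN/m = 4020 N/m
  E = 150 GPa = 1.5 × 10¹¹ Pa
  delta = 1.792 mm = 0.001792 m
Substitute:
  I = (5 × 4020 × 6.01^4) / (384 × 0.001792 × (1.5 × 10¹¹))
  I = 0.0002541 m⁴
Final answer: I = 0.0002541 m⁴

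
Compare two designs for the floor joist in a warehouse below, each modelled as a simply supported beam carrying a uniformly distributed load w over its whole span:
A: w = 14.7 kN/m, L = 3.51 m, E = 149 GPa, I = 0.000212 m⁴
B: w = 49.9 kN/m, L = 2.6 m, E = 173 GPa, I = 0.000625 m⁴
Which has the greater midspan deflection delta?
Model: a simply supported beam carrying a uniformly distributed load w over its whole span, so delta = (5·w·L^4) / (384·E·I) (SI units).
  A: delta = (5 × 14700 × 3.51^4) / (384 × (1.49 × 10¹¹) × 0.000212) = 0.0009197 m = 0.9197 mm
  B: delta = (5 × 49900 × 2.6^4) / (384 × (1.73 × 10¹¹) × 0.000625) = 0.0002746 m = 0.2746 mm
0.9197 mm > 0.2746 mm, so A is larger.
Final answer: A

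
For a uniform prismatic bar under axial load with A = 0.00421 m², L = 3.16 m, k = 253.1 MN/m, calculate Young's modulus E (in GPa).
Model: a uniform prismatic bar under axial load, so k = (A·E) / L.
Solve for E: E = (k·L) / A.
Convert to SI units:
  k = 253.1 MN/m = 2.531 × 10⁸ N/m
Substitute:
  E = ((2.531 × 10⁸) × 3.16) / 0.00421
  E = 1.9 × 10¹¹ Pa
Convert: E = 1.9 × 10¹¹ Pa = 190 GPa
Final answer: E = 190 GPa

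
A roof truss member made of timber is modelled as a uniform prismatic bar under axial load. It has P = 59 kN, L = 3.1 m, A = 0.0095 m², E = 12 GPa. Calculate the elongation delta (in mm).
Model: a uniform prismatic bar under axial load, so delta = (P·L) / (A·E).
Convert to SI units:
  P = 59 kN = 59000 N
  E = 12 GPa = 1.2 × 10¹⁰ Pa
Substitute:
  delta = (59000 × 3.1) / (0.0095 × (1.2 × 10¹⁰))
  delta = 0.001604 m
Convert: delta = 0.001604 m = 1.604 mm
Final answer: delta = 1.604 mm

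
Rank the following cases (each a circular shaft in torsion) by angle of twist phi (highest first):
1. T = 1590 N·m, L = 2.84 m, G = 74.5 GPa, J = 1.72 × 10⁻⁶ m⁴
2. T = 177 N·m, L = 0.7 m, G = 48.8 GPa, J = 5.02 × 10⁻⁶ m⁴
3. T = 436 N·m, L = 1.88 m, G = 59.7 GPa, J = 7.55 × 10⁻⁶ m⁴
Model: a circular shaft in torsion, so phi = (T·L) / (G·J) (SI units).
  Case 1: phi = (1590 × 2.84) / ((7.45 × 10¹⁰) × (1.72 × 10⁻⁶)) = 0.03524 rad = 2.019°
  Case 2: phi = (177 × 0.7) / ((4.88 × 10¹⁰) × (5.02 × 10⁻⁶)) = 0.0005058 rad = 0.02898°
  Case 3: phi = (436 × 1.88) / ((5.97 × 10¹⁰) × (7.55 × 10⁻⁶)) = 0.001819 rad = 0.1042°
Ordering: 2.019° (case 1) > 0.1042° (case 3) > 0.02898° (case 2)
Final answer: 1, 3, 2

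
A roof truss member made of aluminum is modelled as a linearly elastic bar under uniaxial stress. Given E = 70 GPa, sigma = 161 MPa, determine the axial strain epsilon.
Model: a linearly elastic bar under uniaxial stress, so sigma = E·epsilon.
Solve for epsilon: epsilon = sigma / E.
Convert to SI units:
  E = 70 GPa = 7 × 10¹⁰ Pa
  sigma = 161 MPa = 1.61 × 10⁸ Pa
Substitute:
  epsilon = (1.61 × 10⁸) / (7 × 10¹⁰)
  epsilon = 0.0023
Final answer: epsilon = 0.0023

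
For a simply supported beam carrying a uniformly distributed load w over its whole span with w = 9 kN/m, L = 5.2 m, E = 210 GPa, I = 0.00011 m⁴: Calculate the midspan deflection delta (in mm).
Model: a simply supported beam carrying a uniformly distributed load w over its whole span, so delta = (5·w·L^4) / (384·E·I).
Convert to SI units:
  w = 9 kN/m = 9000 N/m
  E = 210 GPa = 2.1 × 10¹¹ Pa
Substitute:
  delta = (5 × 9000 × 5.2^4) / (384 × (2.1 × 10¹¹) × 0.00011)
  delta = 0.003709 m
Convert: delta = 0.003709 m = 3.709 mm
Final answer: delta = 3.709 mm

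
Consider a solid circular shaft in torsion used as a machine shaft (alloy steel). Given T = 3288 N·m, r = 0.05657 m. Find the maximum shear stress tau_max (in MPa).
Model: a solid circular shaft in torsion, so tau_max = (2·T) / (π·r^3).
Substitute:
  tau_max = (2 × 3288) / (π × 0.05657^3)
  tau_max = 1.156 × 10⁷ Pa
Convert: tau_max = 1.156 × 10⁷ Pa = 11.56 MPa
Final answer: tau_max = 11.56 MPa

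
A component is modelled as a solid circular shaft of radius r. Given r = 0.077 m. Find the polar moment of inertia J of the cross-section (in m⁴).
Model: a solid circular shaft of radius r, so J = (π·r^4) / 2.
Substitute:
  J = (π × 0.077^4) / 2
  J = 5.522 × 10⁻⁵ m⁴
Final answer: J = 5.522 × 10⁻⁵ m⁴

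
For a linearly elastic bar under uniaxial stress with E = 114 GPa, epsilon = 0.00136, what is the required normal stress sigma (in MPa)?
Model: a linearly elastic bar under uniaxial stress, so epsilon = sigma / E.
Solve for sigma: sigma = epsilon·E.
Convert to SI units:
  E = 114 GPa = 1.14 × 10¹¹ Pa
Substitute:
  sigma = 0.00136 × (1.14 × 10¹¹)
  sigma = 1.55 × 10⁸ Pa
Convert: sigma = 1.55 × 10⁸ Pa = 155 MPa
Final answer: sigma = 155 MPa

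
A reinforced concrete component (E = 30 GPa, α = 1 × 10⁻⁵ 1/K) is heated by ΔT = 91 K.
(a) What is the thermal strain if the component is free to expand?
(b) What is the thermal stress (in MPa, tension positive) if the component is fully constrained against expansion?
(a) Free thermal strain ε_th = α·ΔT = (1 × 10⁻⁵) × 91 = 0.00091
(b) Fully constrained, the expansion is suppressed, so σ = -E·α·ΔT. Convert E = 30 GPa = 3 × 10¹⁰ Pa.
  σ = -(3 × 10¹⁰) × (1 × 10⁻⁵) × 91 = -2.73 × 10⁷ Pa = -27.3 MPa (compressive)
Final answer: (a) ε_th = 0.00091, (b) σ = -27.3 MPa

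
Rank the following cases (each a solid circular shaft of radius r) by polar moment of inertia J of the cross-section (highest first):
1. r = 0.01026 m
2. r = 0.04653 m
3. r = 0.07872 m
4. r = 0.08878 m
Model: a solid circular shaft of radius r, so J = (π·r^4) / 2 (SI units).
  Case 1: J = (π × 0.01026^4) / 2 = 1.741 × 10⁻⁸ m⁴
  Case 2: J = (π × 0.04653^4) / 2 = 7.363 × 10⁻⁶ m⁴
  Case 3: J = (π × 0.07872^4) / 2 = 6.032 × 10⁻⁵ m⁴
  Case 4: J = (π × 0.08878^4) / 2 = 9.758 × 10⁻⁵ m⁴
Ordering: 9.758 × 10⁻⁵ m⁴ (case 4) > 6.032 × 10⁻⁵ m⁴ (case 3) > 7.363 × 10⁻⁶ m⁴ (case 2) > 1.741 × 10⁻⁸ m⁴ (case 1)
Final answer: 4, 3, 2, 1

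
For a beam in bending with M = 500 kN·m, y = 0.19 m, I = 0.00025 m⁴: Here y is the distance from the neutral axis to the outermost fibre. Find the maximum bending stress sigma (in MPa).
Model: a beam in bending, so sigma = (M·y) / I.
Convert to SI units:
  M = 500 kN·m = 500000 N·m
Substitute:
  sigma = (500000 × 0.19) / 0.00025
  sigma = 3.8 × 10⁸ Pa
Convert: sigma = 3.8 × 10⁸ Pa = 380 MPa
Final answer: sigma = 380 MPa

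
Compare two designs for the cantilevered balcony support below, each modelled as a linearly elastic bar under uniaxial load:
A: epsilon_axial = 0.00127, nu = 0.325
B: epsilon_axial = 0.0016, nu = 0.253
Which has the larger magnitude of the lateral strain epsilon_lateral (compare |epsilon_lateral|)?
Model: a linearly elastic bar under uniaxial load, so epsilon_lateral = -nu·epsilon_axial (SI units).
  A: epsilon_lateral = -(0.325 × 0.00127) = -0.0004128
  B: epsilon_lateral = -(0.253 × 0.0016) = -0.0004048
|epsilon_lateral|: A = 0.0004128, B = 0.0004048, so A is larger in magnitude.
Final answer: A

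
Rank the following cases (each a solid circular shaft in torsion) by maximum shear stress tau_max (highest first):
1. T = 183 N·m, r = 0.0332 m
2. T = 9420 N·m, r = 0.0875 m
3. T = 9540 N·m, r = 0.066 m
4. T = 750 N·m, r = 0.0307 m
Model: a solid circular shaft in torsion, so tau_max = (2·T) / (π·r^3) (SI units).
  Case 1: tau_max = (2 × 183) / (π × 0.0332^3) = 3.184 × 10⁶ Pa = 3.184 MPa
  Case 2: tau_max = (2 × 9420) / (π × 0.0875^3) = 8.952 × 10⁶ Pa = 8.952 MPa
  Case 3: tau_max = (2 × 9540) / (π × 0.066^3) = 2.112 × 10⁷ Pa = 21.12 MPa
  Case 4: tau_max = (2 × 750) / (π × 0.0307^3) = 1.65 × 10⁷ Pa = 16.5 MPa
Ordering: 21.12 MPa (case 3) > 16.5 MPa (case 4) > 8.952 MPa (case 2) > 3.184 MPa (case 1)
Final answer: 3, 4, 2, 1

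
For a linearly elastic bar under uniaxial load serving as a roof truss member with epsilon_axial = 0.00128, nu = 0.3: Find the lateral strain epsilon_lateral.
Model: a linearly elastic bar under uniaxial load, so epsilon_lateral = -nu·epsilon_axial.
Substitute:
  epsilon_lateral = -(0.3 × 0.00128)
  epsilon_lateral = -0.000384
Final answer: epsilon_lateral = -0.000384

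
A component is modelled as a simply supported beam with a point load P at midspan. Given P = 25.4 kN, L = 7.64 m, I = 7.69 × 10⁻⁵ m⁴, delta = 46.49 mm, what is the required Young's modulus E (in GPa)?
Model: a simply supported beam with a point load P at midspan, so delta = (P·L^3) / (48·E·I).
Solve for E: E = (P·L^3) / (48·delta·I).
Convert to SI units:
  P = 25.4 kN = 25400 N
  delta = 46.49 mm = 0.04649 m
Substitute:
  E = (25400 × 7.64^3) / (48 × 0.04649 × (7.69 × 10⁻⁵))
  E = 6.601 × 10¹⁰ Pa
Convert: E = 6.601 × 10¹⁰ Pa = 66.01 GPa
Final answer: E = 66.01 GPa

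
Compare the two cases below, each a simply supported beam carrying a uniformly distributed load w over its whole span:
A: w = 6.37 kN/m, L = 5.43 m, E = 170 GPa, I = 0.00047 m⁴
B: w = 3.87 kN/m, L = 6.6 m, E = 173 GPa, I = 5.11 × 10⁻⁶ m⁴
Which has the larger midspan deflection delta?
Model: a simply supported beam carrying a uniformly distributed load w over its whole span, so delta = (5·w·L^4) / (384·E·I) (SI units).
  A: delta = (5 × 6370 × 5.43^4) / (384 × (1.7 × 10¹¹) × 0.00047) = 0.0009025 m = 0.9025 mm
  B: delta = (5 × 3870 × 6.6^4) / (384 × (1.73 × 10¹¹) × (5.11 × 10⁻⁶)) = 0.1082 m = 108.2 mm
108.2 mm > 0.9025 mm, so B is larger.
Final answer: B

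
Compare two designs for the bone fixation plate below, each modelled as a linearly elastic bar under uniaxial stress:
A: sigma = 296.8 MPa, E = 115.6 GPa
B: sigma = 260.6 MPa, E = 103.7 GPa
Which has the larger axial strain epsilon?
Model: a linearly elastic bar under uniaxial stress, so epsilon = sigma / E (SI units).
  A: epsilon = (2.968 × 10⁸) / (1.156 × 10¹¹) = 0.002567
  B: epsilon = (2.606 × 10⁸) / (1.037 × 10¹¹) = 0.002513
0.002567 > 0.002513, so A is larger.
Final answer: A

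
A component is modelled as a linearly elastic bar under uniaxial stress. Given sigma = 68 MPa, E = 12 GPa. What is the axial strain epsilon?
Model: a linearly elastic bar under uniaxial stress, so epsilon = sigma / E.
Convert to SI units:
  sigma = 68 MPa = 6.8 × 10⁷ Pa
  E = 12 GPa = 1.2 × 10¹⁰ Pa
Substitute:
  epsilon = (6.8 × 10⁷) / (1.2 × 10¹⁰)
  epsilon = 0.005667
Final answer: epsilon = 0.005667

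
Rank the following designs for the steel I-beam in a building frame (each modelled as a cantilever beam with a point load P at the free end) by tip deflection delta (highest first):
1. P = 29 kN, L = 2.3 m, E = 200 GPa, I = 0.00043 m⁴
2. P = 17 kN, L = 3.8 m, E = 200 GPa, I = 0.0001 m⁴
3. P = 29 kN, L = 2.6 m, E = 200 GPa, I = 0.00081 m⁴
Model: a cantilever beam with a point load P at the free end, so delta = (P·L^3) / (3·E·I) (SI units).
  Case 1: delta = (29000 × 2.3^3) / (3 × (2 × 10¹¹) × 0.00043) = 0.001368 m = 1.368 mm
  Case 2: delta = (17000 × 3.8^3) / (3 × (2 × 10¹¹) × 0.0001) = 0.01555 m = 15.55 mm
  Case 3: delta = (29000 × 2.6^3) / (3 × (2 × 10¹¹) × 0.00081) = 0.001049 m = 1.049 mm
Ordering: 15.55 mm (case 2) > 1.368 mm (case 1) > 1.049 mm (case 3)
Final answer: 2, 1, 3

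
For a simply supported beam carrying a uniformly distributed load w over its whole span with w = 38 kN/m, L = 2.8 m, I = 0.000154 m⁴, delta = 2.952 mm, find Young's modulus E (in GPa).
Model: a simply supported beam carrying a uniformly distributed load w over its whole span, so delta = (5·w·L^4) / (384·E·I).
Solve for E: E = (5·w·L^4) / (384·delta·I).
Convert to SI units:
  w = 38 kN/m = 38000 N/m
  delta = 2.952 mm = 0.002952 m
Substitute:
  E = (5 × 38000 × 2.8^4) / (384 × 0.002952 × 0.000154)
  E = 6.69 × 10¹⁰ Pa
Convert: E = 6.69 × 10¹⁰ Pa = 66.9 GPa
Final answer: E = 66.9 GPa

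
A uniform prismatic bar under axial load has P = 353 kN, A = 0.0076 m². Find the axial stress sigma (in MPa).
Model: a uniform prismatic bar under axial load, so sigma = P / A.
Convert to SI units:
  P = 353 kN = 353000 N
Substitute:
  sigma = 353000 / 0.0076
  sigma = 4.645 × 10⁷ Pa
Convert: sigma = 4.645 × 10⁷ Pa = 46.45 MPa
Final answer: sigma = 46.45 MPa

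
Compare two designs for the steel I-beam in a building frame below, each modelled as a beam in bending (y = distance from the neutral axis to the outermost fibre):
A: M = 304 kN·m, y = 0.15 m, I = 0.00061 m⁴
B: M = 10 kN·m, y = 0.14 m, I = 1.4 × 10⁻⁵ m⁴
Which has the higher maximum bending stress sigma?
Model: a beam in bending (y = distance from the neutral axis to the outermost fibre), so sigma = (M·y) / I (SI units).
  A: sigma = (304000 × 0.15) / 0.00061 = 7.475 × 10⁷ Pa = 74.75 MPa
  B: sigma = (10000 × 0.14) / (1.4 × 10⁻⁵) = 1 × 10⁸ Pa = 100 MPa
100 MPa > 74.75 MPa, so B is larger.
Final answer: B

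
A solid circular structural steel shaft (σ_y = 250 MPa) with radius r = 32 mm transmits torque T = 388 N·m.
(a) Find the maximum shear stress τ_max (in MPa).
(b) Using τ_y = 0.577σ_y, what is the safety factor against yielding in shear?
(a) For a solid circular shaft, τ_max = T·r/J with J = π·r^4/2, i.e. τ_max = 2·T / (π·r^3). Convert r = 32 mm = 0.032 m.
  τ_max = (2 × 388) / (π × 0.032^3) = 7.538 × 10⁶ Pa = 7.538 MPa
(b) τ_y = 0.577 × 250 = 144.25 MPa
  SF = τ_y/τ_max = 144.25 / 7.538 = 19.14
Final answer: (a) τ_max = 7.538 MPa, (b) SF = 19.14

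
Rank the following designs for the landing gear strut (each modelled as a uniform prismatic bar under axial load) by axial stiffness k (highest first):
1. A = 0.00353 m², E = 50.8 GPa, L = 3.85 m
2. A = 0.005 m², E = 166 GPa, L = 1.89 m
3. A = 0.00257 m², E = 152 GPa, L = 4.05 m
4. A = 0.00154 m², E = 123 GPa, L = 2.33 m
Model: a uniform prismatic bar under axial load, so k = (A·E) / L (SI units).
  Case 1: k = (0.00353 × (5.08 × 10¹⁰)) / 3.85 = 4.658 × 10⁷ N/m = 46.58 MN/m
  Case 2: k = (0.005 × (1.66 × 10¹¹)) / 1.89 = 4.392 × 10⁸ N/m = 439.2 MN/m
  Case 3: k = (0.00257 × (1.52 × 10¹¹)) / 4.05 = 9.645 × 10⁷ N/m = 96.45 MN/m
  Case 4: k = (0.00154 × (1.23 × 10¹¹)) / 2.33 = 8.13 × 10⁷ N/m = 81.3 MN/m
Ordering: 439.2 MN/m (case 2) > 96.45 MN/m (case 3) > 81.3 MN/m (case 4) > 46.58 MN/m (case 1)
Final answer: 2, 3, 4, 1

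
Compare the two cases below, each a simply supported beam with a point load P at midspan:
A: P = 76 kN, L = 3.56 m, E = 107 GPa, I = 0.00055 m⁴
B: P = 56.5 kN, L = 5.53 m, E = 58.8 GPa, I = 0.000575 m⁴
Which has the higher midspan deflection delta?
Model: a simply supported beam with a point load P at midspan, so delta = (P·L^3) / (48·E·I) (SI units).
  A: delta = (76000 × 3.56^3) / (48 × (1.07 × 10¹¹) × 0.00055) = 0.001214 m = 1.214 mm
  B: delta = (56500 × 5.53^3) / (48 × (5.88 × 10¹⁰) × 0.000575) = 0.005888 m = 5.888 mm
5.888 mm > 1.214 mm, so B is larger.
Final answer: B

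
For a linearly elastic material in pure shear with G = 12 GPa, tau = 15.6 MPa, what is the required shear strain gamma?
Model: a linearly elastic material in pure shear, so tau = G·gamma.
Solve for gamma: gamma = tau / G.
Convert to SI units:
  G = 12 GPa = 1.2 × 10¹⁰ Pa
  tau = 15.6 MPa = 1.56 × 10⁷ Pa
Substitute:
  gamma = (1.56 × 10⁷) / (1.2 × 10¹⁰)
  gamma = 0.0013
Final answer: gamma = 0.0013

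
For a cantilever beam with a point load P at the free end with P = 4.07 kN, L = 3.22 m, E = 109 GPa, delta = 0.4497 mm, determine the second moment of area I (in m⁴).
Model: a cantilever beam with a point load P at the free end, so delta = (P·L^3) / (3·E·I).
Solve for I: I = (P·L^3) / (3·delta·E).
Convert to SI units:
  P = 4.07 kN = 4070 N
  E = 109 GPa = 1.09 × 10¹¹ Pa
  delta = 0.4497 mm = 0.0004497 m
Substitute:
  I = (4070 × 3.22^3) / (3 × 0.0004497 × (1.09 × 10¹¹))
  I = 0.000924 m⁴
Final answer: I = 0.000924 m⁴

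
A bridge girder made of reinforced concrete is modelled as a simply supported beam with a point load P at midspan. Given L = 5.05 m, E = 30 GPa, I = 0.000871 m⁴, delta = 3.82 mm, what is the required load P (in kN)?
Model: a simply supported beam with a point load P at midspan, so delta = (P·L^3) / (48·E·I).
Solve for P: P = (48·delta·E·I) / L^3.
Convert to SI units:
  E = 30 GPa = 3 × 10¹⁰ Pa
  delta = 3.82 mm = 0.00382 m
Substitute:
  P = (48 × 0.00382 × (3 × 10¹⁰) × 0.000871) / 5.05^3
  P = 37200 N
Convert: P = 37200 N = 37.2 kN
Final answer: P = 37.2 kN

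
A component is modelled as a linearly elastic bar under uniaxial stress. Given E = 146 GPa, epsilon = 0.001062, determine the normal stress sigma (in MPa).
Model: a linearly elastic bar under uniaxial stress, so epsilon = sigma / E.
Solve for sigma: sigma = epsilon·E.
Convert to SI units:
  E = 146 GPa = 1.46 × 10¹¹ Pa
Substitute:
  sigma = 0.001062 × (1.46 × 10¹¹)
  sigma = 1.551 × 10⁸ Pa
Convert: sigma = 1.551 × 10⁸ Pa = 155.1 MPa
Final answer: sigma = 155.1 MPa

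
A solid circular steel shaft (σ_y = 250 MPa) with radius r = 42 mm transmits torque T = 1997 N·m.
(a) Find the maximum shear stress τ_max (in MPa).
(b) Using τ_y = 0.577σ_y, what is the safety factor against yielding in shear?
(a) For a solid circular shaft, τ_max = T·r/J with J = π·r^4/2, i.e. τ_max = 2·T / (π·r^3). Convert r = 42 mm = 0.042 m.
  τ_max = (2 × 1997) / (π × 0.042^3) = 1.716 × 10⁷ Pa = 17.16 MPa
(b) τ_y = 0.577 × 250 = 144.25 MPa
  SF = τ_y/τ_max = 144.25 / 17.16 = 8.406
Final answer: (a) τ_max = 17.16 MPa, (b) SF = 8.406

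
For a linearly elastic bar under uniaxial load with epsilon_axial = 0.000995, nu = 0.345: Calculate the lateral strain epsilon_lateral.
Model: a linearly elastic bar under uniaxial load, so epsilon_lateral = -nu·epsilon_axial.
Substitute:
  epsilon_lateral = -(0.345 × 0.000995)
  epsilon_lateral = -0.0003433
Final answer: epsilon_lateral = -0.0003433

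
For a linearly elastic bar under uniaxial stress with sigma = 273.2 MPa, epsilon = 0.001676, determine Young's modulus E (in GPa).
Model: a linearly elastic bar under uniaxial stress, so epsilon = sigma / E.
Solve for E: E = sigma / epsilon.
Convert to SI units:
  sigma = 273.2 MPa = 2.732 × 10⁸ Pa
Substitute:
  E = (2.732 × 10⁸) / 0.001676
  E = 1.63 × 10¹¹ Pa
Convert: E = 1.63 × 10¹¹ Pa = 163 GPa
Final answer: E = 163 GPa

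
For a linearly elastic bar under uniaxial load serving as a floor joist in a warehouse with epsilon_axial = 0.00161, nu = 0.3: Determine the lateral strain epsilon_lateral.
Model: a linearly elastic bar under uniaxial load, so epsilon_lateral = -nu·epsilon_axial.
Substitute:
  epsilon_lateral = -(0.3 × 0.00161)
  epsilon_lateral = -0.000483
Final answer: epsilon_lateral = -0.000483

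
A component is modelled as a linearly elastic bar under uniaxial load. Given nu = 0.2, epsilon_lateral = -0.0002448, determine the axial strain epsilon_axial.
Model: a linearly elastic bar under uniaxial load, so epsilon_lateral = -nu·epsilon_axial.
Solve for epsilon_axial: epsilon_axial = -epsilon_lateral / nu.
Substitute:
  epsilon_axial = -(-0.0002448) / 0.2
  epsilon_axial = 0.001224
Final answer: epsilon_axial = 0.001224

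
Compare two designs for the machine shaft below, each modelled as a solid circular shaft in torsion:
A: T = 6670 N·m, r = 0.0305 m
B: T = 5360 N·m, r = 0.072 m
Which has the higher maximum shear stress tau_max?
Model: a solid circular shaft in torsion, so tau_max = (2·T) / (π·r^3) (SI units).
  A: tau_max = (2 × 6670) / (π × 0.0305^3) = 1.497 × 10⁸ Pa = 149.7 MPa
  B: tau_max = (2 × 5360) / (π × 0.072^3) = 9.142 × 10⁶ Pa = 9.142 MPa
149.7 MPa > 9.142 MPa, so A is larger.
Final answer: A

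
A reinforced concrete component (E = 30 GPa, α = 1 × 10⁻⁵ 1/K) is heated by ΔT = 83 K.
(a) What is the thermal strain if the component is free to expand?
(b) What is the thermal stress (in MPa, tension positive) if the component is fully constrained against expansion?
(a) Free thermal strain ε_th = α·ΔT = (1 × 10⁻⁵) × 83 = 0.00083
(b) Fully constrained, the expansion is suppressed, so σ = -E·α·ΔT. Convert E = 30 GPa = 3 × 10¹⁰ Pa.
  σ = -(3 × 10¹⁰) × (1 × 10⁻⁵) × 83 = -2.49 × 10⁷ Pa = -24.9 MPa (compressive)
Final answer: (a) ε_th = 0.00083, (b) σ = -24.9 MPa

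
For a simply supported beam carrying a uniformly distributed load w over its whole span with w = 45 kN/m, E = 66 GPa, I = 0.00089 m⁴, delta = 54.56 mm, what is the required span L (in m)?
Model: a simply supported beam carrying a uniformly distributed load w over its whole span, so delta = (5·w·L^4) / (384·E·I).
Solve for L: L = ((384·delta·E·I) / (5·w))^(1/4).
Convert to SI units:
  w = 45 kN/m = 45000 N/m
  E = 66 GPa = 6.6 × 10¹⁰ Pa
  delta = 54.56 mm = 0.05456 m
Substitute:
  L = ((384 × 0.05456 × (6.6 × 10¹⁰) × 0.00089) / (5 × 45000))^(1/4)
  L = 8.6 m
Final answer: L = 8.6 m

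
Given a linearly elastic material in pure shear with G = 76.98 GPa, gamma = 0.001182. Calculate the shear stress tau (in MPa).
Model: a linearly elastic material in pure shear, so tau = G·gamma.
Convert to SI units:
  G = 76.98 GPa = 7.698 × 10¹⁰ Pa
Substitute:
  tau = (7.698 × 10¹⁰) × 0.001182
  tau = 9.099 × 10⁷ Pa
Convert: tau = 9.099 × 10⁷ Pa = 90.99 MPa
Final answer: tau = 90.99 MPa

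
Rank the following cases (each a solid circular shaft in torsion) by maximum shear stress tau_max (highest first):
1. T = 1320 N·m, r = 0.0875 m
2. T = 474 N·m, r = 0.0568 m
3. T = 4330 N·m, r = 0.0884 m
Model: a solid circular shaft in torsion, so tau_max = (2·T) / (π·r^3) (SI units).
  Case 1: tau_max = (2 × 1320) / (π × 0.0875^3) = 1.254 × 10⁶ Pa = 1.254 MPa
  Case 2: tau_max = (2 × 474) / (π × 0.0568^3) = 1.647 × 10⁶ Pa = 1.647 MPa
  Case 3: tau_max = (2 × 4330) / (π × 0.0884^3) = 3.99 × 10⁶ Pa = 3.99 MPa
Ordering: 3.99 MPa (case 3) > 1.647 MPa (case 2) > 1.254 MPa (case 1)
Final answer: 3, 2, 1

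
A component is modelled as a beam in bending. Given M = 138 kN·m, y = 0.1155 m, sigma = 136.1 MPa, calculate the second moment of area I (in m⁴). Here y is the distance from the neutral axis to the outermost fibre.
Model: a beam in bending, so sigma = (M·y) / I.
Solve for I: I = (M·y) / sigma.
Convert to SI units:
  M = 138 kN·m = 138000 N·m
  sigma = 136.1 MPa = 1.361 × 10⁸ Pa
Substitute:
  I = (138000 × 0.1155) / (1.361 × 10⁸)
  I = 0.0001171 m⁴
Final answer: I = 0.0001171 m⁴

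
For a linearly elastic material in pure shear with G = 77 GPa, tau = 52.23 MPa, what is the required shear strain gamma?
Model: a linearly elastic material in pure shear, so tau = G·gamma.
Solve for gamma: gamma = tau / G.
Convert to SI units:
  G = 77 GPa = 7.7 × 10¹⁰ Pa
  tau = 52.23 MPa = 5.223 × 10⁷ Pa
Substitute:
  gamma = (5.223 × 10⁷) / (7.7 × 10¹⁰)
  gamma = 0.0006783
Final answer: gamma = 0.0006783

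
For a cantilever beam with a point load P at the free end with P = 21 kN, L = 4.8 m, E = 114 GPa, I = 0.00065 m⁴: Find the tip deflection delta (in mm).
Model: a cantilever beam with a point load P at the free end, so delta = (P·L^3) / (3·E·I).
Convert to SI units:
  P = 21 kN = 21000 N
  E = 114 GPa = 1.14 × 10¹¹ Pa
Substitute:
  delta = (21000 × 4.8^3) / (3 × (1.14 × 10¹¹) × 0.00065)
  delta = 0.01045 m
Convert: delta = 0.01045 m = 10.45 mm
Final answer: delta = 10.45 mm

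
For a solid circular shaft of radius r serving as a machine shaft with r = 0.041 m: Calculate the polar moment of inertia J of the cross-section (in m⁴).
Model: a solid circular shaft of radius r, so J = (π·r^4) / 2.
Substitute:
  J = (π × 0.041^4) / 2
  J = 4.439 × 10⁻⁶ m⁴
Final answer: J = 4.439 × 10⁻⁶ m⁴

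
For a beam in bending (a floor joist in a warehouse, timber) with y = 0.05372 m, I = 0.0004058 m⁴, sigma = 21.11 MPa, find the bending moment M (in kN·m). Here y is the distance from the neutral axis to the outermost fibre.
Model: a beam in bending, so sigma = (M·y) / I.
Solve for M: M = (sigma·I) / y.
Convert to SI units:
  sigma = 21.11 MPa = 2.111 × 10⁷ Pa
Substitute:
  M = ((2.111 × 10⁷) × 0.0004058) / 0.05372
  M = 159500 N·m
Convert: M = 159500 N·m = 159.5 kN·m
Final answer: M = 159.5 kN·m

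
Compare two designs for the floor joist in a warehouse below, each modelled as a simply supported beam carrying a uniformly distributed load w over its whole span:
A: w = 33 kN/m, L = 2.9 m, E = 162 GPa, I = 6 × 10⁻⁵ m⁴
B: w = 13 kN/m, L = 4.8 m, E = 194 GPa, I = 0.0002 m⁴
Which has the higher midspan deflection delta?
Model: a simply supported beam carrying a uniformly distributed load w over its whole span, so delta = (5·w·L^4) / (384·E·I) (SI units).
  A: delta = (5 × 33000 × 2.9^4) / (384 × (1.62 × 10¹¹) × (6 × 10⁻⁵)) = 0.003127 m = 3.127 mm
  B: delta = (5 × 13000 × 4.8^4) / (384 × (1.94 × 10¹¹) × 0.0002) = 0.002316 m = 2.316 mm
3.127 mm > 2.316 mm, so A is larger.
Final answer: A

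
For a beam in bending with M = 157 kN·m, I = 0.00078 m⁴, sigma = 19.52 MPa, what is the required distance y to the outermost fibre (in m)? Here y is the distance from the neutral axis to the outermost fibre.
Model: a beam in bending, so sigma = (M·y) / I.
Solve for y: y = (sigma·I) / M.
Convert to SI units:
  M = 157 kN·m = 157000 N·m
  sigma = 19.52 MPa = 1.952 × 10⁷ Pa
Substitute:
  y = ((1.952 × 10⁷) × 0.00078) / 157000
  y = 0.09698 m
Final answer: y = 0.09698 m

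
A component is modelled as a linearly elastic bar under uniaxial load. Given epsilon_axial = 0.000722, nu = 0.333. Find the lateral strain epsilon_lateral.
Model: a linearly elastic bar under uniaxial load, so epsilon_lateral = -nu·epsilon_axial.
Substitute:
  epsilon_lateral = -(0.333 × 0.000722)
  epsilon_lateral = -0.0002404
Final answer: epsilon_lateral = -0.0002404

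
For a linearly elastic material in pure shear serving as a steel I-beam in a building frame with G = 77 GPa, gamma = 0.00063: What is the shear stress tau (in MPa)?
Model: a linearly elastic material in pure shear, so tau = G·gamma.
Convert to SI units:
  G = 77 GPa = 7.7 × 10¹⁰ Pa
Substitute:
  tau = (7.7 × 10¹⁰) × 0.00063
  tau = 4.851 × 10⁷ Pa
Convert: tau = 4.851 × 10⁷ Pa = 48.51 MPa
Final answer: tau = 48.51 MPa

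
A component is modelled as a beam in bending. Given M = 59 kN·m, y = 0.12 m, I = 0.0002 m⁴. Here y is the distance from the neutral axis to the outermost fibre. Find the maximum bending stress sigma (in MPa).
Model: a beam in bending, so sigma = (M·y) / I.
Convert to SI units:
  M = 59 kN·m = 59000 N·m
Substitute:
  sigma = (59000 × 0.12) / 0.0002
  sigma = 3.54 × 10⁷ Pa
Convert: sigma = 3.54 × 10⁷ Pa = 35.4 MPa
Final answer: sigma = 35.4 MPa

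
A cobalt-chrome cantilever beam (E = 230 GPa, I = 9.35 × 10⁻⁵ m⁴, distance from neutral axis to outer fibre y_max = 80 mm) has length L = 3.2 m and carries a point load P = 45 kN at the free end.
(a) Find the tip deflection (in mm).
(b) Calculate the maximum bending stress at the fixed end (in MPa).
(a) Tip deflection of a cantilever with an end point load: δ = P·L^3 / (3·E·I). Convert P = 45 kN = 45000 N, E = 230 GPa = 2.3 × 10¹¹ Pa.
  δ = (45000 × 3.2^3) / (3 × (2.3 × 10¹¹) × (9.35 × 10⁻⁵)) = 0.02286 m = 22.86 mm
(b) Maximum bending moment at the fixed end: M = P·L = 45000 × 3.2 = 144000 N·m. Convert y_max = 80 mm = 0.08 m.
  σ = M·y_max / I = (144000 × 0.08) / (9.35 × 10⁻⁵) = 1.232 × 10⁸ Pa = 123.2 MPa
Final answer: (a) δ = 22.86 mm, (b) σ = 123.2 MPa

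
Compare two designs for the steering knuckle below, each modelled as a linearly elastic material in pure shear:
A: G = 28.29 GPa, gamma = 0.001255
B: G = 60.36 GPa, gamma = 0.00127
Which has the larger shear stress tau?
Model: a linearly elastic material in pure shear, so tau = G·gamma (SI units).
  A: tau = (2.829 × 10¹⁰) × 0.001255 = 3.55 × 10⁷ Pa = 35.5 MPa
  B: tau = (6.036 × 10¹⁰) × 0.00127 = 7.666 × 10⁷ Pa = 76.66 MPa
76.66 MPa > 35.5 MPa, so B is larger.
Final answer: B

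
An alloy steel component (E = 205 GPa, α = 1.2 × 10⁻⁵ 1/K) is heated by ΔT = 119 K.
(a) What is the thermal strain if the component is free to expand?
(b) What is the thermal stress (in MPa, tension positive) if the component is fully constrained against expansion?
(a) Free thermal strain ε_th = α·ΔT = (1.2 × 10⁻⁵) × 119 = 0.001428
(b) Fully constrained, the expansion is suppressed, so σ = -E·α·ΔT. Convert E = 205 GPa = 2.05 × 10¹¹ Pa.
  σ = -(2.05 × 10¹¹) × (1.2 × 10⁻⁵) × 119 = -2.927 × 10⁸ Pa = -292.7 MPa (compressive)
Final answer: (a) ε_th = 0.001428, (b) σ = -292.7 MPa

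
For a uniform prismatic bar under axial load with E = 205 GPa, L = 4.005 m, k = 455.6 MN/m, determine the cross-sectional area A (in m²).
Model: a uniform prismatic bar under axial load, so k = (A·E) / L.
Solve for A: A = (k·L) / E.
Convert to SI units:
  E = 205 GPa = 2.05 × 10¹¹ Pa
  k = 455.6 MN/m = 4.556 × 10⁸ N/m
Substitute:
  A = ((4.556 × 10⁸) × 4.005) / (2.05 × 10¹¹)
  A = 0.008901 m²
Final answer: A = 0.008901 m²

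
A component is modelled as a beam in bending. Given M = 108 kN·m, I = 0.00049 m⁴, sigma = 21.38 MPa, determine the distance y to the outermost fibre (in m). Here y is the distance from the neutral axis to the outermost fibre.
Model: a beam in bending, so sigma = (M·y) / I.
Solve for y: y = (sigma·I) / M.
Convert to SI units:
  M = 108 kN·m = 108000 N·m
  sigma = 21.38 MPa = 2.138 × 10⁷ Pa
Substitute:
  y = ((2.138 × 10⁷) × 0.00049) / 108000
  y = 0.097 m
Final answer: y = 0.097 m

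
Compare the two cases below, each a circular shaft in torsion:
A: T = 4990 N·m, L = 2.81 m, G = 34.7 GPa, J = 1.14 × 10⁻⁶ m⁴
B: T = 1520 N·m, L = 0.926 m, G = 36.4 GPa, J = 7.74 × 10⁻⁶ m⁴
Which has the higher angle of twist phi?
Model: a circular shaft in torsion, so phi = (T·L) / (G·J) (SI units).
  A: phi = (4990 × 2.81) / ((3.47 × 10¹⁰) × (1.14 × 10⁻⁶)) = 0.3545 rad = 20.31°
  B: phi = (1520 × 0.926) / ((3.64 × 10¹⁰) × (7.74 × 10⁻⁶)) = 0.004996 rad = 0.2862°
20.31° > 0.2862°, so A is larger.
Final answer: A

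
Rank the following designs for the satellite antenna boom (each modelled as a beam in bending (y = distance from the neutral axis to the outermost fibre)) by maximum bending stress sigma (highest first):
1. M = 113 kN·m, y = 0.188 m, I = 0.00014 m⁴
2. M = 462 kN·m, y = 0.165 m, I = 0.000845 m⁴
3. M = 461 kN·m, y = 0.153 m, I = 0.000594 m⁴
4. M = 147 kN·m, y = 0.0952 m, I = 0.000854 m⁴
Model: a beam in bending (y = distance from the neutral axis to the outermost fibre), so sigma = (M·y) / I (SI units).
  Case 1: sigma = (113000 × 0.188) / 0.00014 = 1.517 × 10⁸ Pa = 151.7 MPa
  Case 2: sigma = (462000 × 0.165) / 0.000845 = 9.021 × 10⁷ Pa = 90.21 MPa
  Case 3: sigma = (461000 × 0.153) / 0.000594 = 1.187 × 10⁸ Pa = 118.7 MPa
  Case 4: sigma = (147000 × 0.0952) / 0.000854 = 1.639 × 10⁷ Pa = 16.39 MPa
Ordering: 151.7 MPa (case 1) > 118.7 MPa (case 3) > 90.21 MPa (case 2) > 16.39 MPa (case 4)
Final answer: 1, 3, 2, 4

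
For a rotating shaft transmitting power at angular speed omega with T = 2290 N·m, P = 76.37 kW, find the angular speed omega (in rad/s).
Model: a rotating shaft transmitting power at angular speed omega, so P = T·omega.
Solve for omega: omega = P / T.
Convert to SI units:
  P = 76.37 kW = 76370 W
Substitute:
  omega = 76370 / 2290
  omega = 33.35 rad/s
Final answer: omega = 33.35 rad/s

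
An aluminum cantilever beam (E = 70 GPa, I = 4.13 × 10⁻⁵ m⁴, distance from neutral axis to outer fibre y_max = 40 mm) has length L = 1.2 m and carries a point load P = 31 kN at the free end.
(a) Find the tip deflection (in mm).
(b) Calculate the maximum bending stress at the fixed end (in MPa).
(a) Tip deflection of a cantilever with an end point load: δ = P·L^3 / (3·E·I). Convert P = 31 kN = 31000 N, E = 70 GPa = 7 × 10¹⁰ Pa.
  δ = (31000 × 1.2^3) / (3 × (7 × 10¹⁰) × (4.13 × 10⁻⁵)) = 0.006176 m = 6.176 mm
(b) Maximum bending moment at the fixed end: M = P·L = 31000 × 1.2 = 37200 N·m. Convert y_max = 40 mm = 0.04 m.
  σ = M·y_max / I = (37200 × 0.04) / (4.13 × 10⁻⁵) = 3.603 × 10⁷ Pa = 36.03 MPa
Final answer: (a) δ = 6.176 mm, (b) σ = 36.03 MPa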